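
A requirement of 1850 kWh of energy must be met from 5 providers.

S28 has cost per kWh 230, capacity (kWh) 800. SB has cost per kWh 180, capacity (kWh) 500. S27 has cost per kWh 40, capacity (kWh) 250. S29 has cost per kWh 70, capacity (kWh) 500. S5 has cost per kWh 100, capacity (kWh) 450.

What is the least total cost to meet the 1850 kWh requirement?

Cheapest first:
Take 250 from S27 at 40 — need 1600 more.
S29 (70): use full 500 — 1100 kWh to go.
S5 (100): use full 450 — 650 kWh to go.
Take 500 from SB at 180 — need 150 more.
S28 at 230: take 150 of its 800 — requirement met.
Cost = 250×40 + 500×70 + 450×100 + 500×180 + 150×230 = 214500.

214500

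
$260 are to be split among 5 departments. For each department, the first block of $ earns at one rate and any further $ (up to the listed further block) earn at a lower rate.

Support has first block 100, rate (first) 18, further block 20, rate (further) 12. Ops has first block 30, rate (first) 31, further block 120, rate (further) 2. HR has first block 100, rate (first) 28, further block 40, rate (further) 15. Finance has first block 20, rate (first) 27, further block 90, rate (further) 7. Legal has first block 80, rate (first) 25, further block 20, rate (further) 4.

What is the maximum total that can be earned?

6810

Order all 10 blocks by rate: Ops/tier1 31 > HR/tier1 28 > Finance/tier1 27 > Legal/tier1 25 > Support/tier1 18 > HR/tier2 15 > Support/tier2 12 > Finance/tier2 7 > Legal/tier2 4 > Ops/tier2 2.
Ops tier1 at 31: fill all 30 — 230 left.
Fill HR tier1 block (100 at 28) — 130 left.
Finance tier1 at 27: fill all 20 — 110 left.
Legal/tier1 (25): +80 — 30 left.
30 remain; put them into Support tier1 at 18.
Total = 31×30 + 28×100 + 27×20 + 25×80 + 18×30 = 6810.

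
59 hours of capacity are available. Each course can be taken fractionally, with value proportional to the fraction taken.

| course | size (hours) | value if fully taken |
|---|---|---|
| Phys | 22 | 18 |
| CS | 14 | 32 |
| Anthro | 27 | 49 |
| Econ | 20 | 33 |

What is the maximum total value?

Rank by value-to-size ratio: CS 32/14≈2.29, Anthro 49/27≈1.81, Econ 33/20≈1.65, Phys 18/22≈0.818.
Take all of CS (14 hours, value 32) ; 45 hours left.
Take all of Anthro (27 hours, value 49) ; 18 hours left.
Fill the last 18 hours with part of Econ: 18/20 of it earns 29.7.
Total value = 110.7.

110.7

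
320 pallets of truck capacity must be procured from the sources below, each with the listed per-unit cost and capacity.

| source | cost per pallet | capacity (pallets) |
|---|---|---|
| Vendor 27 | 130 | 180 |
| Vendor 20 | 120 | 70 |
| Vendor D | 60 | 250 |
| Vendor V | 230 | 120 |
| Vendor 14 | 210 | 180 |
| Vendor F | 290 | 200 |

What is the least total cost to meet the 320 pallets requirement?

23400

Fill from the cheapest source first.
Vendor D at 60: take all 250 pallets ; 70 still needed.
Vendor 20 (120): use full 70 ; 0 pallets to go.
Vendor 27, Vendor 14, Vendor V, Vendor F: unused.
Cost = 250×60 + 70×120 = 23400.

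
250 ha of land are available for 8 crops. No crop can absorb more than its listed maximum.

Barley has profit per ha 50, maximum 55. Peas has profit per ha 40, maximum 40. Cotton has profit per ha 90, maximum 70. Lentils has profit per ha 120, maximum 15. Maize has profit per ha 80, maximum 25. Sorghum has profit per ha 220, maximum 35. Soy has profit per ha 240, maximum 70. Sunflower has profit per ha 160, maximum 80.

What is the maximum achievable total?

Highest profit per ha first: Soy 240 > Sorghum 220 > Sunflower 160 > Lentils 120 > Cotton 90 > Maize 80 > Barley 50 > Peas 40.
Give Soy 70 to hit its cap of 70 — 180 left.
Give Sorghum 35 to hit its cap of 35 — 145 left.
Give Sunflower 80 to hit its cap of 80 — 65 left.
Give Lentils 15 to hit its cap of 15 — 50 left.
Only 50 left; Cotton takes them to reach 50.
Total = 90×50 + 120×15 + 220×35 + 240×70 + 160×80 = 43600.

43600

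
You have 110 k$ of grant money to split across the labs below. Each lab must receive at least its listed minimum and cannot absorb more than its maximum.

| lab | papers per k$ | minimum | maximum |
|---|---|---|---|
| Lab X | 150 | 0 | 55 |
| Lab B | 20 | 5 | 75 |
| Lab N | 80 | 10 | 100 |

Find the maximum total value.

12350

Meeting every minimum uses 0+5+10 = 15 k$, leaving 95.
Rank by papers per k$: Lab X 150 > Lab N 80 > Lab B 20.
Lab X: +55 to 55 (cap) ; 40 left.
Lab N has room for 90 more but only 40 remain, so it gets 50.
Total = 150×55 + 20×5 + 80×50 = 12350.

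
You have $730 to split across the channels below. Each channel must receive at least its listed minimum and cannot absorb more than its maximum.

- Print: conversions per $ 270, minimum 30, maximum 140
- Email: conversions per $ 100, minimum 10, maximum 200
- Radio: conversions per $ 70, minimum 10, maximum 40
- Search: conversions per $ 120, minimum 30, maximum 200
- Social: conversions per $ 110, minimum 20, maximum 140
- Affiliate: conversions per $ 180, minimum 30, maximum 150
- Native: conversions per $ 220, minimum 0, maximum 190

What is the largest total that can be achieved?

135600

Meeting every minimum uses 30+10+10+30+20+30+0 = 130 $, leaving 600.
Rank by conversions per $: Print 270 > Native 220 > Affiliate 180 > Search 120 > Social 110 > Email 100 > Radio 70.
Print: +110 to 140 (cap) — 490 left.
Native takes 190 more to reach its cap of 190 — 300 left.
Give Affiliate 120 more to hit its cap of 150 — 180 left.
Search: +170 to 200 (cap) — 10 left.
Social has room for 120 more but only 10 remain, so it gets 30.
Total = 270×140 + 100×10 + 70×10 + 120×200 + 110×30 + 180×150 + 220×190 = 135600.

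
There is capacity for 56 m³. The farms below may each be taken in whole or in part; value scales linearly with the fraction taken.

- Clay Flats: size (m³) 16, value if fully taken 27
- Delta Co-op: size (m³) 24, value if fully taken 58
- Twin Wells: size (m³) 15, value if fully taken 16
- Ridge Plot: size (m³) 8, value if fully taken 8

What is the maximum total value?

Sort by value density: Delta Co-op 58/24≈2.42, Clay Flats 27/16≈1.69, Twin Wells 16/15≈1.07, Ridge Plot 8/8≈1.
All 24 m³ of Delta Co-op fit (value 58) → 32 remain.
Take all of Clay Flats (16 m³, value 27) → 16 m³ left.
Twin Wells: take in full, 15 m³ for value 16 → 1 left.
1 m³ left: a 1/8 share of Ridge Plot gives 8×1/8 = 1.
Total value = 102.

102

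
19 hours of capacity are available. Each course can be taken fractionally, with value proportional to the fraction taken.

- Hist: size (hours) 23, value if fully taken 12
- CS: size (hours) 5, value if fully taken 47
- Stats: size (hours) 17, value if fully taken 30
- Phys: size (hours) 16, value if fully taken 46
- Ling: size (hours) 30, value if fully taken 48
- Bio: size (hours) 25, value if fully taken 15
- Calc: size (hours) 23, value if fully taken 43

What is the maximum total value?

87.25

Best value per unit of size first: CS 47/5≈9.4, Phys 46/16≈2.88, Calc 43/23≈1.87, Stats 30/17≈1.76, Ling 48/30≈1.6, Bio 15/25≈0.6, Hist 12/23≈0.522.
CS: take in full, 5 hours for value 47 → 14 left.
Only 14 hours remain; take 14/16 of Phys for value 46×14/16 = 40.25.
Total value = 87.25.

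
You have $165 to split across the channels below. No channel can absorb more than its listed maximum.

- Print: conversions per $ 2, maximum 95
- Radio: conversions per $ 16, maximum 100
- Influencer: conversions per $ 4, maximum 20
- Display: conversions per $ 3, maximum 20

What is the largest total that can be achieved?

1790

Highest conversions per $ first: Radio 16 > Influencer 4 > Display 3 > Print 2.
Give Radio 100 to hit its cap of 100 → 65 left.
Give Influencer 20 to hit its cap of 20 → 45 left.
Display takes 20 to reach its cap of 20 → 25 left.
Print: +25 (room for 95) → 25. Pool exhausted.
Total = 2×25 + 16×100 + 4×20 + 3×20 = 1790.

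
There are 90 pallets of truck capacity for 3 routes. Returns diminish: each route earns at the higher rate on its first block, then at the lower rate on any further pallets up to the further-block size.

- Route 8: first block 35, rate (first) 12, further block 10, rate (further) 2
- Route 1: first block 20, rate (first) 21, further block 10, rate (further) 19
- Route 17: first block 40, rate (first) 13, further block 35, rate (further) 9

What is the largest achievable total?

1370

Rank every tier by rate: Route 1/tier1 21 > Route 1/tier2 19 > Route 17/tier1 13 > Route 8/tier1 12 > Route 17/tier2 9 > Route 8/tier2 2.
Route 1/tier1 (21): +20 → 70 left.
Route 1 tier2 at 19: fill all 10 → 60 left.
Fill Route 17 tier1 block (40 at 13) → 20 left.
20 remain; put them into Route 8 tier1 at 12.
Total = 21×20 + 19×10 + 13×40 + 12×20 = 1370.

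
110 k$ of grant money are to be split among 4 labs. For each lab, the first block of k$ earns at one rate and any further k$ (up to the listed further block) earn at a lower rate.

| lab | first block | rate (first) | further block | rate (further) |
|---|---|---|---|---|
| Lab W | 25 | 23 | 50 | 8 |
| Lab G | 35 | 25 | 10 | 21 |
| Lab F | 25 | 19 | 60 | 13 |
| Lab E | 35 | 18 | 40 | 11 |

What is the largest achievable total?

Treat each block as its own option and order by rate: Lab G/first 25 > Lab W/first 23 > Lab G/second 21 > Lab F/first 19 > Lab E/first 18 > Lab F/second 13 > Lab E/second 11 > Lab W/second 8.
Fill Lab G first block (35 at 25) — 75 left.
Lab W first at 23: fill all 25 — 50 left.
Lab G second at 21: fill all 10 — 40 left.
Lab F/first (19): +25 — 15 left.
15 remain; put them into Lab E first at 18.
Total = 25×35 + 23×25 + 21×10 + 19×25 + 18×15 = 2405.

2405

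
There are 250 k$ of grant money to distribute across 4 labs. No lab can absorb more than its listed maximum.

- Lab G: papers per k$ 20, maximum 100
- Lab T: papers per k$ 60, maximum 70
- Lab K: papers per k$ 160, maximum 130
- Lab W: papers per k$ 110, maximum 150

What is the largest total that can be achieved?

Highest papers per k$ first: Lab K 160 > Lab W 110 > Lab T 60 > Lab G 20.
Lab K takes 130 to reach its cap of 130 — 120 left.
Lab W: +120 (room for 150) → 120. Pool exhausted.
Total = 160×130 + 110×120 = 34000.

34000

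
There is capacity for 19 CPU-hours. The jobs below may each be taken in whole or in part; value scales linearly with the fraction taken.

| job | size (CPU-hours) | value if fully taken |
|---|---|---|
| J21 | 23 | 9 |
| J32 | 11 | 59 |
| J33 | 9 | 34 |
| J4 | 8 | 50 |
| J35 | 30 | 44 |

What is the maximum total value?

109

Rank by value-to-size ratio: J4 50/8≈6.25, J32 59/11≈5.36, J33 34/9≈3.78, J35 44/30≈1.47, J21 9/23≈0.391.
All 8 CPU-hours of J4 fit (value 50) → 11 remain.
J32: take in full, 11 CPU-hours for value 59 → 0 left.
Total value = 109.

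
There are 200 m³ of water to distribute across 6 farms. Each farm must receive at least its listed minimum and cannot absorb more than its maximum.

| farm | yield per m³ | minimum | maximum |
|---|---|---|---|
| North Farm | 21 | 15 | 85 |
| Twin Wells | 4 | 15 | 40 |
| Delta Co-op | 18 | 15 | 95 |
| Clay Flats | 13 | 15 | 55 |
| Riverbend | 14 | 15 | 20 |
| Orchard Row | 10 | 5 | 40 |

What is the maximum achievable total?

3470

Meeting every minimum uses 15+15+15+15+15+5 = 80 m³, leaving 120.
Highest yield per m³ first: North Farm 21 > Delta Co-op 18 > Riverbend 14 > Clay Flats 13 > Orchard Row 10 > Twin Wells 4.
Give North Farm 70 more to hit its cap of 85 → 50 left.
Delta Co-op has room for 80 more but only 50 remain, so it gets 65.
Total = 21×85 + 4×15 + 18×65 + 13×15 + 14×15 + 10×5 = 3470.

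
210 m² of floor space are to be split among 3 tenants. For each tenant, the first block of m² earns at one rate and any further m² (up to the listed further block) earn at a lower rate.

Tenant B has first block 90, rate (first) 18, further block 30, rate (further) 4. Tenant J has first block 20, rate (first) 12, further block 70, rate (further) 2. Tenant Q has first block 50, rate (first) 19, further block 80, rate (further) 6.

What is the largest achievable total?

3110

Treat each block as its own option and order by rate: Tenant Q/first 19 > Tenant B/first 18 > Tenant J/first 12 > Tenant Q/second 6 > Tenant B/second 4 > Tenant J/second 2.
Tenant Q/first (19): +50 — 160 left.
Tenant B first at 18: fill all 90 — 70 left.
Tenant J/first (12): +20 — 50 left.
Tenant Q/second: +50 of 80 at 6; pool empty.
Total = 19×50 + 18×90 + 12×20 + 6×50 = 3110.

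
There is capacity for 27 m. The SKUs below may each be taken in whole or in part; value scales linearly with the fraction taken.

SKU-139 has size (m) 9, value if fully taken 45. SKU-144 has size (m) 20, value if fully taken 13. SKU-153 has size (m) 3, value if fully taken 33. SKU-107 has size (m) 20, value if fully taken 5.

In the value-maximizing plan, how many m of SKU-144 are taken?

15

Best value per unit of size first: SKU-153 33/3≈11, SKU-139 45/9≈5, SKU-144 13/20≈0.65, SKU-107 5/20≈0.25.
SKU-153: take in full, 3 m for value 33 → 24 left.
All 9 m of SKU-139 fit (value 45) → 15 remain.
Fill the last 15 m with part of SKU-144: 15/20 of it earns 9.75.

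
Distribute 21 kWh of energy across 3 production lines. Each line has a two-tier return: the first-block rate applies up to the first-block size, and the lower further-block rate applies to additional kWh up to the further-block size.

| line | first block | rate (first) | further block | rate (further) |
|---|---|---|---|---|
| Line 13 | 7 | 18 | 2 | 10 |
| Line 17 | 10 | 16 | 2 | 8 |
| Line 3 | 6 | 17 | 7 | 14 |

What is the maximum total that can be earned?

Order all 6 blocks by rate: Line 13/first 18 > Line 3/first 17 > Line 17/first 16 > Line 3/second 14 > Line 13/second 10 > Line 17/second 8.
Line 13 first at 18: fill all 7 — 14 left.
Line 3/first (17): +6 — 8 left.
Line 17 first at 16: only 8 left, fill 8.
Total = 18×7 + 17×6 + 16×8 = 356.

356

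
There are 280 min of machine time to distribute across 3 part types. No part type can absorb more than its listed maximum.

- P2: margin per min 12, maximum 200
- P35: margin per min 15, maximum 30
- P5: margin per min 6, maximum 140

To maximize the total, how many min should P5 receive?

50

Rank by margin per min: P35 15 > P2 12 > P5 6.
Give P35 30 to hit its cap of 30 → 250 left.
P2 takes 200 to reach its cap of 200 → 50 left.
P5 has room for 140 but only 50 remain, so it gets 50.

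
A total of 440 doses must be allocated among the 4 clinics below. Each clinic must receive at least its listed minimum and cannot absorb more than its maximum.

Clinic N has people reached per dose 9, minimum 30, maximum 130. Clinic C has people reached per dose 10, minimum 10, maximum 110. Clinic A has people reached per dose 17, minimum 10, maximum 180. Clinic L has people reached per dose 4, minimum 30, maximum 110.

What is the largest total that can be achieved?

Meeting every minimum uses 30+10+10+30 = 80 doses, leaving 360.
Rank by people reached per dose: Clinic A 17 > Clinic C 10 > Clinic N 9 > Clinic L 4.
Give Clinic A 170 more to hit its cap of 180 → 190 left.
Clinic C: +100 to 110 (cap) → 90 left.
Only 90 left; Clinic N takes them to reach 120.
Total = 9×120 + 10×110 + 17×180 + 4×30 = 5360.

5360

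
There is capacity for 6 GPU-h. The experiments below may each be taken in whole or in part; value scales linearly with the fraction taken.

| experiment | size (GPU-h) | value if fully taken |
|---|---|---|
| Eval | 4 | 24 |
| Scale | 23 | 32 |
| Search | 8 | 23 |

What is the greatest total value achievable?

29.75

Rank by value-to-size ratio: Eval 24/4≈6, Search 23/8≈2.88, Scale 32/23≈1.39.
All 4 GPU-h of Eval fit (value 24) → 2 remain.
Fill the last 2 GPU-h with part of Search: 2/8 of it earns 5.75.
Total value = 29.75.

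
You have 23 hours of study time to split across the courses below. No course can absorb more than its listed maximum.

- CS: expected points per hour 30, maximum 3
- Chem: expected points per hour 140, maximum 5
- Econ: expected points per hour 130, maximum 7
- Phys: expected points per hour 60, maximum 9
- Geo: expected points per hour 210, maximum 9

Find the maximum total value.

3620

Highest expected points per hour first: Geo 210 > Chem 140 > Econ 130 > Phys 60 > CS 30.
Geo takes 9 to reach its cap of 9 ; 14 left.
Chem takes 5 to reach its cap of 5 ; 9 left.
Econ: +7 to 7 (cap) ; 2 left.
Phys: +2 (room for 9) → 2. Pool exhausted.
Total = 140×5 + 130×7 + 60×2 + 210×9 = 3620.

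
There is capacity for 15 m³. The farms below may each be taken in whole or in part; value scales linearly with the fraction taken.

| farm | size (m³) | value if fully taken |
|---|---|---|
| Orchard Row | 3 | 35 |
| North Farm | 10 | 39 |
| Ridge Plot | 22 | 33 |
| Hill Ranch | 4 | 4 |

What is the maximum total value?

77

Best value per unit of size first: Orchard Row 35/3≈11.7, North Farm 39/10≈3.9, Ridge Plot 33/22≈1.5, Hill Ranch 4/4≈1.
All 3 m³ of Orchard Row fit (value 35) → 12 remain.
Take all of North Farm (10 m³, value 39) → 2 m³ left.
2 m³ left: a 2/22 share of Ridge Plot gives 33×2/22 = 3.
Total value = 77.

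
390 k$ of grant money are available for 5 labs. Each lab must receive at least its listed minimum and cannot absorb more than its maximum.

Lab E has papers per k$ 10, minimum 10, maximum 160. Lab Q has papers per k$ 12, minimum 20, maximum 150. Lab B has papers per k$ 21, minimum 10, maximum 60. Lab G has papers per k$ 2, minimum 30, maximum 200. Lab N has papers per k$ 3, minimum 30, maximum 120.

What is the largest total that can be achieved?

4410

Meeting every minimum uses 10+20+10+30+30 = 100 k$, leaving 290.
Highest papers per k$ first: Lab B 21 > Lab Q 12 > Lab E 10 > Lab N 3 > Lab G 2.
Lab B: +50 to 60 (cap) — 240 left.
Lab Q takes 130 more to reach its cap of 150 — 110 left.
Lab E has room for 150 more but only 110 remain, so it gets 120.
Total = 10×120 + 12×150 + 21×60 + 2×30 + 3×30 = 4410.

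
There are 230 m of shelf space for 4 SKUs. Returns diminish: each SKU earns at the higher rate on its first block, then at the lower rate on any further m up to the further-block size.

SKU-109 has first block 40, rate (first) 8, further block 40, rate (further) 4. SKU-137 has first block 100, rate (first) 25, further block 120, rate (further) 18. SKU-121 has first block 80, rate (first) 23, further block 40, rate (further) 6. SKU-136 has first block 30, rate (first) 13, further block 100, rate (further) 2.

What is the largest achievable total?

Treat each block as its own option and order by rate: SKU-137/T1 25 > SKU-121/T1 23 > SKU-137/T2 18 > SKU-136/T1 13 > SKU-109/T1 8 > SKU-121/T2 6 > SKU-109/T2 4 > SKU-136/T2 2.
Fill SKU-137 T1 block (100 at 25) ; 130 left.
Fill SKU-121 T1 block (80 at 23) ; 50 left.
50 remain; put them into SKU-137 T2 at 18.
Total = 25×100 + 23×80 + 18×50 = 5240.

5240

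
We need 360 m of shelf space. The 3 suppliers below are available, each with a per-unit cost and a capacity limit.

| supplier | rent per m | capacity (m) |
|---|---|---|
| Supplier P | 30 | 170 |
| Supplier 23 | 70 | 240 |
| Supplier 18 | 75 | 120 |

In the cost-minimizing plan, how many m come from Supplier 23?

190

Use suppliers in increasing cost order.
Supplier P at 30: take all 170 m — 190 still needed.
Supplier 23 (70): take the remaining 190 — done.
Supplier 18: unused.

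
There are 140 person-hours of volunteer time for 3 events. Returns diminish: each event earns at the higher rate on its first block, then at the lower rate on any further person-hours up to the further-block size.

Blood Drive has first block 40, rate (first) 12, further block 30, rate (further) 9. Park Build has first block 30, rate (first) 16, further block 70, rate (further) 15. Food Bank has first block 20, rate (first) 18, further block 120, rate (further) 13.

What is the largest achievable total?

2150

Treat each block as its own option and order by rate: Food Bank/T1 18 > Park Build/T1 16 > Park Build/T2 15 > Food Bank/T2 13 > Blood Drive/T1 12 > Blood Drive/T2 9.
Food Bank T1 at 18: fill all 20 — 120 left.
Park Build/T1 (16): +30 — 90 left.
Park Build/T2 (15): +70 — 20 left.
Food Bank/T2: +20 of 120 at 13; pool empty.
Total = 18×20 + 16×30 + 15×70 + 13×20 = 2150.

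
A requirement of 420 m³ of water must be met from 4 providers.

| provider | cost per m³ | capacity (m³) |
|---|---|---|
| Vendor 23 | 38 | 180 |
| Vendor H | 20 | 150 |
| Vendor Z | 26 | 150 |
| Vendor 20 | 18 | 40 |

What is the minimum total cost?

10660

Cheapest first:
Vendor 20 (18): use full 40 → 380 m³ to go.
Vendor H (20): use full 150 → 230 m³ to go.
Vendor Z (26): use full 150 → 80 m³ to go.
Take 80 from Vendor 23 at 38 to finish.
Cost = 40×18 + 150×20 + 150×26 + 80×38 = 10660.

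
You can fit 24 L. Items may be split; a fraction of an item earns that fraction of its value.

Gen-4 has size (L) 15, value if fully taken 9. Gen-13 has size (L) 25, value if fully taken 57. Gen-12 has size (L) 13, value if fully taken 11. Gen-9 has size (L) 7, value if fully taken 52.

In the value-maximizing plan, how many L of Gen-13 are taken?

17

Sort by value density: Gen-9 52/7≈7.43, Gen-13 57/25≈2.28, Gen-12 11/13≈0.846, Gen-4 9/15≈0.6.
Gen-9: take in full, 7 L for value 52 ; 17 left.
Fill the last 17 L with part of Gen-13: 17/25 of it earns 38.76.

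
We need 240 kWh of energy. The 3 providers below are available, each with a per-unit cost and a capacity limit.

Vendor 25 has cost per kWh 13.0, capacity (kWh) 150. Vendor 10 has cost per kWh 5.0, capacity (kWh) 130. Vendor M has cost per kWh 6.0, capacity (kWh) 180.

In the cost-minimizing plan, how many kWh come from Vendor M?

Fill from the cheapest provider first.
Vendor 10 (5.0): use full 130 — 110 kWh to go.
Vendor M at 6.0: take 110 of its 180 — requirement met.
Vendor 25: unused.

110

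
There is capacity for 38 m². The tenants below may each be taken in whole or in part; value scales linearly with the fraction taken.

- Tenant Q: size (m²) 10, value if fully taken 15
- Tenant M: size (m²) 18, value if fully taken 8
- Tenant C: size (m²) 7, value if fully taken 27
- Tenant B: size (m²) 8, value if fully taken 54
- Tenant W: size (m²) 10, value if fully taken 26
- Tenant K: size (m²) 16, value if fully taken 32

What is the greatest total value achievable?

Sort by value density: Tenant B 54/8≈6.75, Tenant C 27/7≈3.86, Tenant W 26/10≈2.6, Tenant K 32/16≈2, Tenant Q 15/10≈1.5, Tenant M 8/18≈0.444.
All 8 m² of Tenant B fit (value 54) → 30 remain.
Take all of Tenant C (7 m², value 27) → 23 m² left.
Take all of Tenant W (10 m², value 26) → 13 m² left.
13 m² left: a 13/16 share of Tenant K gives 32×13/16 = 26.
Total value = 133.

133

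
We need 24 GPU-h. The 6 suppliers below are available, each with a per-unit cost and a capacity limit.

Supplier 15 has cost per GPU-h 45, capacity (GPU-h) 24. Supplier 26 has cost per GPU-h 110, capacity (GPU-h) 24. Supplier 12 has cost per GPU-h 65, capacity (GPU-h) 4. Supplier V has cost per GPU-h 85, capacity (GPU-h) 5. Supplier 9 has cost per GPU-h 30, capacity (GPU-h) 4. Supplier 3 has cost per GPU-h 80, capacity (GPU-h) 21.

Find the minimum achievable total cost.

1020

Fill from the cheapest supplier first.
Supplier 9 (30): use full 4 ; 20 GPU-h to go.
Take 20 from Supplier 15 at 45 to finish.
Supplier 12, Supplier 3, Supplier V, Supplier 26: unused.
Cost = 4×30 + 20×45 = 1020.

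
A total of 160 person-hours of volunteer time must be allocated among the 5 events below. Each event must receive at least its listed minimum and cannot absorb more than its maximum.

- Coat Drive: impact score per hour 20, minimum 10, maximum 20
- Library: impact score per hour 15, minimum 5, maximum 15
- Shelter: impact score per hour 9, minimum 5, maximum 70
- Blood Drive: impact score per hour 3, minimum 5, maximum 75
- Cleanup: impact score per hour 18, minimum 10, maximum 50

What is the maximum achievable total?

Meeting every minimum uses 10+5+5+5+10 = 35 person-hours, leaving 125.
Highest impact score per hour first: Coat Drive 20 > Cleanup 18 > Library 15 > Shelter 9 > Blood Drive 3.
Give Coat Drive 10 more to hit its cap of 20 — 115 left.
Give Cleanup 40 more to hit its cap of 50 — 75 left.
Library: +10 to 15 (cap) — 65 left.
Shelter: +65 to 70 (cap) — 0 left.
Total = 20×20 + 15×15 + 9×70 + 3×5 + 18×50 = 2170.

2170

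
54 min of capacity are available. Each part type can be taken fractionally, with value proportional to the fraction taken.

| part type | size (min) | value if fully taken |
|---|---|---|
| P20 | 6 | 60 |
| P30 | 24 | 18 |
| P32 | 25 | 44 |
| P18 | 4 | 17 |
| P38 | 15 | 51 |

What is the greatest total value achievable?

Sort by value density: P20 60/6≈10, P18 17/4≈4.25, P38 51/15≈3.4, P32 44/25≈1.76, P30 18/24≈0.75.
P20: take in full, 6 min for value 60 ; 48 left.
All 4 min of P18 fit (value 17) ; 44 remain.
Take all of P38 (15 min, value 51) ; 29 min left.
All 25 min of P32 fit (value 44) ; 4 remain.
Only 4 min remain; take 4/24 of P30 for value 18×4/24 = 3.
Total value = 175.

175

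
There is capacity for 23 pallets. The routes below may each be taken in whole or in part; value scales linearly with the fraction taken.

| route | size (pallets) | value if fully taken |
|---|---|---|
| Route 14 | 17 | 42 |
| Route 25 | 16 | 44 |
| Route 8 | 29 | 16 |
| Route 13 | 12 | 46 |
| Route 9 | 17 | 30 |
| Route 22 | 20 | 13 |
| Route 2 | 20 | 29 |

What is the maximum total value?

76.25

Best value per unit of size first: Route 13 46/12≈3.83, Route 25 44/16≈2.75, Route 14 42/17≈2.47, Route 9 30/17≈1.76, Route 2 29/20≈1.45, Route 22 13/20≈0.65, Route 8 16/29≈0.552.
Route 13: take in full, 12 pallets for value 46 — 11 left.
Fill the last 11 pallets with part of Route 25: 11/16 of it earns 30.25.
Total value = 76.25.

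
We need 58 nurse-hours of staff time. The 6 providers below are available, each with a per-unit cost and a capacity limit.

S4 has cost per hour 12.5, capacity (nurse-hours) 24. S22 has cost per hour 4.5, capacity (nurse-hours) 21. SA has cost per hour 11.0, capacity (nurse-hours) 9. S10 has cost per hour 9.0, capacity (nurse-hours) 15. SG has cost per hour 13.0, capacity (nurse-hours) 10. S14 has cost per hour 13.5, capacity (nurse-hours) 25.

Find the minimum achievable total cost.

491

Use providers in increasing cost order.
S22 at 4.5: take all 21 nurse-hours ; 37 still needed.
S10 (9.0): use full 15 ; 22 nurse-hours to go.
SA (11.0): use full 9 ; 13 nurse-hours to go.
Take 13 from S4 at 12.5 to finish.
SG, S14: unused.
Cost = 21×4.5 + 15×9.0 + 9×11.0 + 13×12.5 = 491.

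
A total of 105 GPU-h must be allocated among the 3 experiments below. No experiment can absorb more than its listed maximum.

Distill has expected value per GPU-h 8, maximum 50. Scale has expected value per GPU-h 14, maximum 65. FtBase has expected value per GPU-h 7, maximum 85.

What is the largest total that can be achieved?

Rank by expected value per GPU-h: Scale 14 > Distill 8 > FtBase 7.
Give Scale 65 to hit its cap of 65 — 40 left.
Distill has room for 50 but only 40 remain, so it gets 40.
Total = 8×40 + 14×65 = 1230.

1230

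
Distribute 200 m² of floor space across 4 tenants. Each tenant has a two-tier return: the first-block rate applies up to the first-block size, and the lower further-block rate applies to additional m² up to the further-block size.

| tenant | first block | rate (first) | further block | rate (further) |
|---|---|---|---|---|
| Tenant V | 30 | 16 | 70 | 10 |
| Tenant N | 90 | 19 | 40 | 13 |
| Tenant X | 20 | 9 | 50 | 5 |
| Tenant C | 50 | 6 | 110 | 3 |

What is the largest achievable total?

Rank every tier by rate: Tenant N/T1 19 > Tenant V/T1 16 > Tenant N/T2 13 > Tenant V/T2 10 > Tenant X/T1 9 > Tenant C/T1 6 > Tenant X/T2 5 > Tenant C/T2 3.
Fill Tenant N T1 block (90 at 19) → 110 left.
Tenant V/T1 (16): +30 → 80 left.
Tenant N T2 at 13: fill all 40 → 40 left.
Tenant V T2 at 10: only 40 left, fill 40.
Total = 19×90 + 16×30 + 13×40 + 10×40 = 3110.

3110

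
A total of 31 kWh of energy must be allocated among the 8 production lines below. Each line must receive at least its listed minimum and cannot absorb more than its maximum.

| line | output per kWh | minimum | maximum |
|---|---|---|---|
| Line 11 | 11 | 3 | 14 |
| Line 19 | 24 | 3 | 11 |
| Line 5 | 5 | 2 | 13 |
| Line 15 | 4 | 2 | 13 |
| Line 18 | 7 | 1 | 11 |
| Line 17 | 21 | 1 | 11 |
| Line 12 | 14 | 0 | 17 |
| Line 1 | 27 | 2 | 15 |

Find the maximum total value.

Meeting every minimum uses 3+3+2+2+1+1+0+2 = 14 kWh, leaving 17.
Highest output per kWh first: Line 1 27 > Line 19 24 > Line 17 21 > Line 12 14 > Line 11 11 > Line 18 7 > Line 5 5 > Line 15 4.
Line 1: +13 to 15 (cap) ; 4 left.
Line 19 has room for 8 more but only 4 remain, so it gets 7.
Total = 11×3 + 24×7 + 5×2 + 4×2 + 7×1 + 21×1 + 27×15 = 652.

652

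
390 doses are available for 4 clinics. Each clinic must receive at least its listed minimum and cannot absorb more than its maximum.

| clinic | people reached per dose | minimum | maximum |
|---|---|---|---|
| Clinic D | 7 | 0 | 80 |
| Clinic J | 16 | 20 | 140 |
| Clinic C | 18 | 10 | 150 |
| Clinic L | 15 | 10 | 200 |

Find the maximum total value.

6440

Meeting every minimum uses 0+20+10+10 = 40 doses, leaving 350.
Rank by people reached per dose: Clinic C 18 > Clinic J 16 > Clinic L 15 > Clinic D 7.
Clinic C: +140 to 150 (cap) → 210 left.
Give Clinic J 120 more to hit its cap of 140 → 90 left.
Only 90 left; Clinic L takes them to reach 100.
Total = 16×140 + 18×150 + 15×100 = 6440.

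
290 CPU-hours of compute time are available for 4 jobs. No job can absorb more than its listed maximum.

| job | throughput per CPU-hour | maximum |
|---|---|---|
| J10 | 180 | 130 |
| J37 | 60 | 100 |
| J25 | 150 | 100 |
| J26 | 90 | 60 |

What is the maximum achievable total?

43800

Order the jobs by throughput per CPU-hour: J10 180 > J25 150 > J26 90 > J37 60.
J10 takes 130 to reach its cap of 130 ; 160 left.
J25 takes 100 to reach its cap of 100 ; 60 left.
Give J26 60 to hit its cap of 60 ; 0 left.
Total = 180×130 + 150×100 + 90×60 = 43800.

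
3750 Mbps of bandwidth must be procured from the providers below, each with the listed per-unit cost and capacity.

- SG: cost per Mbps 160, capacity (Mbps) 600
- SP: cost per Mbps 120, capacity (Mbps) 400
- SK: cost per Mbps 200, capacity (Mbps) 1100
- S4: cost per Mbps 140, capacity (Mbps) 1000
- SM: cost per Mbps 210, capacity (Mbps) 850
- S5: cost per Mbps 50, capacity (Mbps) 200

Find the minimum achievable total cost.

608500

Fill from the cheapest provider first.
Take 200 from S5 at 50 → need 3550 more.
Take 400 from SP at 120 → need 3150 more.
S4 (140): use full 1000 → 2150 Mbps to go.
SG (160): use full 600 → 1550 Mbps to go.
SK at 200: take all 1100 Mbps → 450 still needed.
Take 450 from SM at 210 to finish.
Cost = 200×50 + 400×120 + 1000×140 + 600×160 + 1100×200 + 450×210 = 608500.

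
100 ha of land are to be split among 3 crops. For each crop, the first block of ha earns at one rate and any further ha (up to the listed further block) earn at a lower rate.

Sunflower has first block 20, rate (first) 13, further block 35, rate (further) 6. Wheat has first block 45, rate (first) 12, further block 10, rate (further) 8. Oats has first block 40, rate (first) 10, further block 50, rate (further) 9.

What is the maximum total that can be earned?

Order all 6 blocks by rate: Sunflower/first 13 > Wheat/first 12 > Oats/first 10 > Oats/second 9 > Wheat/second 8 > Sunflower/second 6.
Sunflower/first (13): +20 — 80 left.
Wheat first at 12: fill all 45 — 35 left.
Oats/first: +35 of 40 at 10; pool empty.
Total = 13×20 + 12×45 + 10×35 = 1150.

1150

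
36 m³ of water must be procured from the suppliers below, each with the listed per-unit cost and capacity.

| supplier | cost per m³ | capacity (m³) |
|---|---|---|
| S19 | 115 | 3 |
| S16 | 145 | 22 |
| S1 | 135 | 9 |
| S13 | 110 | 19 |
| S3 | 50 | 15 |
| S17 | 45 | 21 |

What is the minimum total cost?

Cheapest first:
Take 21 from S17 at 45 → need 15 more.
S3 (50): use full 15 → 0 m³ to go.
S13, S19, S1, S16: unused.
Cost = 21×45 + 15×50 = 1695.

1695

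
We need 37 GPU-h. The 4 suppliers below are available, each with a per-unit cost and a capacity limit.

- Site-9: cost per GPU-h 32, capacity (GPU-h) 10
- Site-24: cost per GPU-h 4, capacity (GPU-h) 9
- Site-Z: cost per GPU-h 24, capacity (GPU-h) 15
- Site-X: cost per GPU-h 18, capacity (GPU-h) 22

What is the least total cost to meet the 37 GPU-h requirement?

Cheapest first:
Site-24 (4): use full 9 — 28 GPU-h to go.
Take 22 from Site-X at 18 — need 6 more.
Take 6 from Site-Z at 24 to finish.
Site-9: unused.
Cost = 9×4 + 22×18 + 6×24 = 576.

576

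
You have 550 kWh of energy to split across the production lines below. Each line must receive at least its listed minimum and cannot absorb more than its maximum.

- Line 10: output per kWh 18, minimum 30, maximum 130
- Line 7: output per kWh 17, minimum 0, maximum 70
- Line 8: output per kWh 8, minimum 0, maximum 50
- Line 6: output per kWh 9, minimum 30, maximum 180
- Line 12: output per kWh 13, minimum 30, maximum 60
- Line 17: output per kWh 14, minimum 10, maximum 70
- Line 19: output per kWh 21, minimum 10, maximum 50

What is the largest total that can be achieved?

7870

Meeting every minimum uses 30+0+0+30+30+10+10 = 110 kWh, leaving 440.
Rank by output per kWh: Line 19 21 > Line 10 18 > Line 7 17 > Line 17 14 > Line 12 13 > Line 6 9 > Line 8 8.
Line 19: +40 to 50 (cap) ; 400 left.
Give Line 10 100 more to hit its cap of 130 ; 300 left.
Give Line 7 70 more to hit its cap of 70 ; 230 left.
Line 17 takes 60 more to reach its cap of 70 ; 170 left.
Give Line 12 30 more to hit its cap of 60 ; 140 left.
Line 6: +140 (room for 150) → 170. Pool exhausted.
Total = 18×130 + 17×70 + 9×170 + 13×60 + 14×70 + 21×50 = 7870.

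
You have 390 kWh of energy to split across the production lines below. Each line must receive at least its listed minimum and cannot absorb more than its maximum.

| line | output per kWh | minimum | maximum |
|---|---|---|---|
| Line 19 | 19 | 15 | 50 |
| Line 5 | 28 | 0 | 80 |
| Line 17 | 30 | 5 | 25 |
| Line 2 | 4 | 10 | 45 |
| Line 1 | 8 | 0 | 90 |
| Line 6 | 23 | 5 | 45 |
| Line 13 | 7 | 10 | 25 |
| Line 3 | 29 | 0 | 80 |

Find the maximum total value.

8125

Meeting every minimum uses 15+0+5+10+0+5+10+0 = 45 kWh, leaving 345.
Rank by output per kWh: Line 17 30 > Line 3 29 > Line 5 28 > Line 6 23 > Line 19 19 > Line 1 8 > Line 13 7 > Line 2 4.
Line 17 takes 20 more to reach its cap of 25 ; 325 left.
Line 3 takes 80 more to reach its cap of 80 ; 245 left.
Give Line 5 80 more to hit its cap of 80 ; 165 left.
Line 6 takes 40 more to reach its cap of 45 ; 125 left.
Line 19 takes 35 more to reach its cap of 50 ; 90 left.
Line 1: +90 to 90 (cap) ; 0 left.
Total = 19×50 + 28×80 + 30×25 + 4×10 + 8×90 + 23×45 + 7×10 + 29×80 = 8125.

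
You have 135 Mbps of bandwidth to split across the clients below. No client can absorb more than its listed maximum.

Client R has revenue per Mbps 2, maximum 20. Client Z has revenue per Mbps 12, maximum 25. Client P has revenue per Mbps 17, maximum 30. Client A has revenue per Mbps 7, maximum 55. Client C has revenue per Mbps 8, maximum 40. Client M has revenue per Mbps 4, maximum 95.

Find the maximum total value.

1410

Rank by revenue per Mbps: Client P 17 > Client Z 12 > Client C 8 > Client A 7 > Client M 4 > Client R 2.
Client P takes 30 to reach its cap of 30 — 105 left.
Client Z: +25 to 25 (cap) — 80 left.
Client C takes 40 to reach its cap of 40 — 40 left.
Client A has room for 55 but only 40 remain, so it gets 40.
Total = 12×25 + 17×30 + 7×40 + 8×40 = 1410.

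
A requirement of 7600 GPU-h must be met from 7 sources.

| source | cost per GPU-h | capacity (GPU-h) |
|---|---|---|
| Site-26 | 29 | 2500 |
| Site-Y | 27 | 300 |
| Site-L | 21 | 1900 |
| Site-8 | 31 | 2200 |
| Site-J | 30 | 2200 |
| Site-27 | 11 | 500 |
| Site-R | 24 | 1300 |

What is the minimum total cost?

190200

Cheapest first:
Site-27 (11): use full 500 ; 7100 GPU-h to go.
Site-L at 21: take all 1900 GPU-h ; 5200 still needed.
Site-R (24): use full 1300 ; 3900 GPU-h to go.
Site-Y (27): use full 300 ; 3600 GPU-h to go.
Take 2500 from Site-26 at 29 ; need 1100 more.
Site-J at 30: take 1100 of its 2200 ; requirement met.
Site-8: unused.
Cost = 500×11 + 1900×21 + 1300×24 + 300×27 + 2500×29 + 1100×30 = 190200.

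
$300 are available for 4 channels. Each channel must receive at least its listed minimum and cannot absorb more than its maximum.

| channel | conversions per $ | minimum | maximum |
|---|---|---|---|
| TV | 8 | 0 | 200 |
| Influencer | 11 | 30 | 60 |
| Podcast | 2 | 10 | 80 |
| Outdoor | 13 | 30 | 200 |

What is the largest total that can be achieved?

3520

Meeting every minimum uses 0+30+10+30 = 70 $, leaving 230.
Highest conversions per $ first: Outdoor 13 > Influencer 11 > TV 8 > Podcast 2.
Outdoor: +170 to 200 (cap) — 60 left.
Influencer takes 30 more to reach its cap of 60 — 30 left.
TV: +30 (room for 200) → 30. Pool exhausted.
Total = 8×30 + 11×60 + 2×10 + 13×200 = 3520.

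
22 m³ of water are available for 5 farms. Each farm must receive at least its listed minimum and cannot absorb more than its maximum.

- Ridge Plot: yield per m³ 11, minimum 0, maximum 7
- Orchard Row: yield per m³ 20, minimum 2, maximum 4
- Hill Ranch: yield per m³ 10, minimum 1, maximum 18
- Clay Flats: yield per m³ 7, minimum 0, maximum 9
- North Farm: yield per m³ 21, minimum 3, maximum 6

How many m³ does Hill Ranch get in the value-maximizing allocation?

5

Meeting every minimum uses 0+2+1+0+3 = 6 m³, leaving 16.
Rank by yield per m³: North Farm 21 > Orchard Row 20 > Ridge Plot 11 > Hill Ranch 10 > Clay Flats 7.
North Farm: +3 to 6 (cap) — 13 left.
Orchard Row takes 2 more to reach its cap of 4 — 11 left.
Ridge Plot takes 7 more to reach its cap of 7 — 4 left.
Only 4 left; Hill Ranch takes them to reach 5.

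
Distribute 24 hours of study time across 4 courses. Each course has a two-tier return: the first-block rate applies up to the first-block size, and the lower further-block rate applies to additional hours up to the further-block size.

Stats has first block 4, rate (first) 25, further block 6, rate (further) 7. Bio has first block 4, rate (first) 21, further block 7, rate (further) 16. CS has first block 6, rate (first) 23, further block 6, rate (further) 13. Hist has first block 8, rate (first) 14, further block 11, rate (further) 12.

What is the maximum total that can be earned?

Treat each block as its own option and order by rate: Stats/tier1 25 > CS/tier1 23 > Bio/tier1 21 > Bio/tier2 16 > Hist/tier1 14 > CS/tier2 13 > Hist/tier2 12 > Stats/tier2 7.
Stats tier1 at 25: fill all 4 → 20 left.
CS tier1 at 23: fill all 6 → 14 left.
Fill Bio tier1 block (4 at 21) → 10 left.
Bio tier2 at 16: fill all 7 → 3 left.
3 remain; put them into Hist tier1 at 14.
Total = 25×4 + 23×6 + 21×4 + 16×7 + 14×3 = 476.

476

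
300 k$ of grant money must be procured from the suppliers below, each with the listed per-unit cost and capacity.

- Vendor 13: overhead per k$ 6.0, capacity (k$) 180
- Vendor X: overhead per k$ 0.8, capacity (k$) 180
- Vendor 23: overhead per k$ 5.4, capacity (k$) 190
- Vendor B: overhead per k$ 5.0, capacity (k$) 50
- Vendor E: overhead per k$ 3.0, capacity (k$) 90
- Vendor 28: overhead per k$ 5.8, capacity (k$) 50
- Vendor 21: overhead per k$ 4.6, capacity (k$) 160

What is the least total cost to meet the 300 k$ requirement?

552

Fill from the cheapest supplier first.
Vendor X (0.8): use full 180 ; 120 k$ to go.
Take 90 from Vendor E at 3.0 ; need 30 more.
Vendor 21 at 4.6: take 30 of its 160 ; requirement met.
Vendor B, Vendor 23, Vendor 28, Vendor 13: unused.
Cost = 180×0.8 + 90×3.0 + 30×4.6 = 552.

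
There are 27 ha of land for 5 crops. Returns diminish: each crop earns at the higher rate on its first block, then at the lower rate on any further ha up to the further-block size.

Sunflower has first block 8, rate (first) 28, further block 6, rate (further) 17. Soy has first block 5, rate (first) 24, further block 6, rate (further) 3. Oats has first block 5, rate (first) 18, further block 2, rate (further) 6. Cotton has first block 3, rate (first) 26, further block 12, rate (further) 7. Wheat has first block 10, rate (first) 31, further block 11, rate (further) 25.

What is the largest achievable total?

Treat each block as its own option and order by rate: Wheat/T1 31 > Sunflower/T1 28 > Cotton/T1 26 > Wheat/T2 25 > Soy/T1 24 > Oats/T1 18 > Sunflower/T2 17 > Cotton/T2 7 > Oats/T2 6 > Soy/T2 3.
Wheat T1 at 31: fill all 10 ; 17 left.
Fill Sunflower T1 block (8 at 28) ; 9 left.
Cotton T1 at 26: fill all 3 ; 6 left.
6 remain; put them into Wheat T2 at 25.
Total = 31×10 + 28×8 + 26×3 + 25×6 = 762.

762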